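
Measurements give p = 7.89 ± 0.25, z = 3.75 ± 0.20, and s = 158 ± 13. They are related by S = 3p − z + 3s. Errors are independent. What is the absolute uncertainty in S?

39.0

Each term contributes (cᵢ δxᵢ)² to (δS)²:
  (3·δp)² = 0.562;  (δz)² = 0.0400;  (3·δs)² = 1520
δS = √(1520) = 39.0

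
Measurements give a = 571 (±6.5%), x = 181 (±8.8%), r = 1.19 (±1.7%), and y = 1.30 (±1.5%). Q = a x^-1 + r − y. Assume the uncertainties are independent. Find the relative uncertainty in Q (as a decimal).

0.114

Let p = a·x^-1 = 3.15. δp/p = √((1·δa/a)² + (-1·δx/x)²) = √(0.00423 + 0.00774) = 0.109, so δp = 0.345.
Q = p + r − y: δQ = √(δp² + δr² + δy²) = √(0.119 + 0.000409 + 0.000380) = 0.346
Q = 3.04, so δQ/Q = 0.346/3.04 = 0.114.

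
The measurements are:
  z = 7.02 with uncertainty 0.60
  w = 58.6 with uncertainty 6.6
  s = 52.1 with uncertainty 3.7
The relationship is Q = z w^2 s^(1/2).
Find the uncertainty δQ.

42400

Each factor contributes (exponent × relative error)² to (δQ/Q)²:
  (1·δz/z)² = (1×0.0855)² = 0.00731;  (2·δw/w)² = (2×0.113)² = 0.0507;  (½·δs/s)² = (0.5×0.0710)² = 0.00126
δQ/Q = √(0.0593) = 0.244
Q = 1.74e+05, so δQ = 0.244 × 1.74e+05 = 42400.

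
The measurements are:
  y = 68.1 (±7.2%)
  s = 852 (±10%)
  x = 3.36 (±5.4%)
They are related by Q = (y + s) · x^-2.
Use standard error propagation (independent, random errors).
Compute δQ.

11.6

Let u = y + s = 920. δu = √(δy² + δs²) = √(24.0 + 7260) = 85.3, so δu/u = 0.0928.
Q is then a monomial in u, x:
δQ/Q = √((δu/u)² + (-2·δx/x)²) = √(0.00860 + 0.0117) = 0.142
Q = 81.5, so δQ = 0.142 × 81.5 = 11.6.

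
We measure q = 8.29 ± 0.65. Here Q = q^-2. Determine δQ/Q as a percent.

Relative error in a monomial: (δQ/Q)² = Σ (nᵢ · δxᵢ/xᵢ)².
  (-2·δq/q)² = (-2×0.0784)² = 0.0246
δQ/Q = √(0.0246) = 0.157

15.7%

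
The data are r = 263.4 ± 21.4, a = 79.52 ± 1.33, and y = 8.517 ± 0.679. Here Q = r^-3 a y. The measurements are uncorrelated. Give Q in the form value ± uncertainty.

(3.706 ± 0.952) × 10^-5

Since Q is a product/quotient, work with relative uncertainties:
  (-3·δr/r)² = (-3×0.0812)² = 0.0594;  (1·δa/a)² = (1×0.0167)² = 0.000280;  (1·δy/y)² = (1×0.0797)² = 0.00636
δQ/Q = √(0.0660) = 0.257
Q = 3.706e-05, so δQ = 0.257 × 3.706e-05 = 9.52e-06.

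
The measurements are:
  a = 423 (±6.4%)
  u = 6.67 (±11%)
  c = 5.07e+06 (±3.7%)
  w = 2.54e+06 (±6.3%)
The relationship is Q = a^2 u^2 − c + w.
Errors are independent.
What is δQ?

2.04e+06

Let p = a^2·u^2 = 7.96e+06. δp/p = √((2·δa/a)² + (2·δu/u)²) = √(0.0164 + 0.0484) = 0.255, so δp = 2.03e+06.
Q = p − c + w: δQ = √(δp² + δc² + δw²) = √(4.11e+12 + 3.52e+10 + 2.56e+10) = 2.04e+06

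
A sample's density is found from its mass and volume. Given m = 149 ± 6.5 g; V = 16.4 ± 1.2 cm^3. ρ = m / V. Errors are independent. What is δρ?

0.774 g/cm^3

Each factor contributes (exponent × relative error)² to (δρ/ρ)²:
  (1·δm/m)² = (1×0.0436)² = 0.00190;  (-1·δV/V)² = (-1×0.0732)² = 0.00535
δρ/ρ = √(0.00726) = 0.0852
ρ = 9.09 g/cm^3, so δρ = 0.0852 × 9.09 = 0.774 g/cm^3.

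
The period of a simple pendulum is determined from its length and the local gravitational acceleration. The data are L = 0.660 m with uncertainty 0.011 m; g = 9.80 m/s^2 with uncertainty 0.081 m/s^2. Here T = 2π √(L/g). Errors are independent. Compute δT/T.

0.00930

Since T is a product/quotient, work with relative uncertainties:
  (½·δL/L)² = (0.5×0.0167)² = 6.94e-05;  (−½·δg/g)² = (-0.5×0.00827)² = 1.71e-05
δT/T = √(8.65e-05) = 0.00930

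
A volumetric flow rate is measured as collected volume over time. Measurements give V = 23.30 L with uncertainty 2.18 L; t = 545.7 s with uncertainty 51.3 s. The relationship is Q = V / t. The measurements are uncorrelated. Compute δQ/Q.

Relative error in a monomial: (δQ/Q)² = Σ (nᵢ · δxᵢ/xᵢ)².
  (1·δV/V)² = (1×0.0936)² = 0.00875;  (-1·δt/t)² = (-1×0.0940)² = 0.00884
δQ/Q = √(0.0176) = 0.133

0.133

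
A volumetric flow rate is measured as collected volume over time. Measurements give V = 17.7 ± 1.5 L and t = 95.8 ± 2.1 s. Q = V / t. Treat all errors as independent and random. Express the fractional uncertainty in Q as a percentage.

8.75%

For a monomial Q ∝ V, t^-1, fractional errors add in quadrature:
  (1·δV/V)² = (1×0.0847)² = 0.00718;  (-1·δt/t)² = (-1×0.0219)² = 0.000481
δQ/Q = √(0.00766) = 0.0875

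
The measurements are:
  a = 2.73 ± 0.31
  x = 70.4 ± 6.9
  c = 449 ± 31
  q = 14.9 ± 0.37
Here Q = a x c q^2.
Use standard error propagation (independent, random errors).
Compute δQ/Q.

0.172

Each factor contributes (exponent × relative error)² to (δQ/Q)²:
  (1·δa/a)² = (1×0.114)² = 0.0129;  (1·δx/x)² = (1×0.0980)² = 0.00961;  (1·δc/c)² = (1×0.0690)² = 0.00477;  (2·δq/q)² = (2×0.0248)² = 0.00247
δQ/Q = √(0.0297) = 0.172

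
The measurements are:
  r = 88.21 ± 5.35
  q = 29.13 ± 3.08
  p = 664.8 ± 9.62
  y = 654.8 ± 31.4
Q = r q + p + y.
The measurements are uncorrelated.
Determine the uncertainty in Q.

315

Let w = r·q = 2570. δw/w = √((1·δr/r)² + (1·δq/q)²) = √(0.00368 + 0.0112) = 0.122, so δw = 313.
Q = w + p + y: δQ = √(δw² + δp² + δy²) = √(98100 + 92.5 + 986) = 315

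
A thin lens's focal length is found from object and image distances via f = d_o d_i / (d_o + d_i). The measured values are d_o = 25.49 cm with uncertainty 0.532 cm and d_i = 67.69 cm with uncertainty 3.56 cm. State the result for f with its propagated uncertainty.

18.52 ± 0.387 cm

∂f/∂d_o = (d_i/(d_o+d_i))² = 0.528;  ∂f/∂d_i = (d_o/(d_o+d_i))² = 0.0748
δf = √((∂f/∂d_o · δd_o)² + (∂f/∂d_i · δd_i)²) = √(0.0788 + 0.0710) = 0.387 cm
f = 18.52 cm.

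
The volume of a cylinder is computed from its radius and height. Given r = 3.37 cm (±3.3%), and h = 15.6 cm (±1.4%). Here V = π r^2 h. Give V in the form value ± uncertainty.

V is a product of powers, so relative uncertainties combine in quadrature:
  (2·δr/r)² = (2×0.0330)² = 0.00436;  (1·δh/h)² = (1×0.0140)² = 0.000196
δV/V = √(0.00455) = 0.0675
V = 557 cm^3, so δV = 0.0675 × 557 = 37.6 cm^3.

557 ± 37.6 cm^3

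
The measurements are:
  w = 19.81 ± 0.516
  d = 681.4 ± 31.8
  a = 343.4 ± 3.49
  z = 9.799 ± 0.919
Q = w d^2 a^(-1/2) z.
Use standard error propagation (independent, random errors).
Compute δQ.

6.56e+05

Products/powers → add relative errors in quadrature, weighted by exponent:
  (1·δw/w)² = (1×0.0260)² = 0.000678;  (2·δd/d)² = (2×0.0467)² = 0.00871;  (−½·δa/a)² = (-0.5×0.0102)² = 2.58e-05;  (1·δz/z)² = (1×0.0938)² = 0.00880
δQ/Q = √(0.0182) = 0.135
Q = 4.864e+06, so δQ = 0.135 × 4.864e+06 = 6.56e+05.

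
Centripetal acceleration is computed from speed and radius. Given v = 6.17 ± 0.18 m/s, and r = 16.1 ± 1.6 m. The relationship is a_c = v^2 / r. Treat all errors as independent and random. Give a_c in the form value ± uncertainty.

2.36 ± 0.272 m/s^2

Since a_c is a product/quotient, work with relative uncertainties:
  (2·δv/v)² = (2×0.0292)² = 0.00340;  (-1·δr/r)² = (-1×0.0994)² = 0.00988
δa_c/a_c = √(0.0133) = 0.115
a_c = 2.36 m/s^2, so δa_c = 0.115 × 2.36 = 0.272 m/s^2.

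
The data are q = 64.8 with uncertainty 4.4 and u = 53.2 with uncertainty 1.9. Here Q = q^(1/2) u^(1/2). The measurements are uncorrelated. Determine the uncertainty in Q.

Since Q is a product/quotient, work with relative uncertainties:
  (½·δq/q)² = (0.5×0.0679)² = 0.00115;  (½·δu/u)² = (0.5×0.0357)² = 0.000319
δQ/Q = √(0.00147) = 0.0384
Q = 58.7, so δQ = 0.0384 × 58.7 = 2.25.

2.25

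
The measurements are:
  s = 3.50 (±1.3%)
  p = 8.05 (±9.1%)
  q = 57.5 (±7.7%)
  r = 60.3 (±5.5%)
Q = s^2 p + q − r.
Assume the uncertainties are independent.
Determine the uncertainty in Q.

Let w = s^2·p = 98.6. δw/w = √((2·δs/s)² + (1·δp/p)²) = √(0.000676 + 0.00828) = 0.0946, so δw = 9.33.
Q = w + q − r: δQ = √(δw² + δq² + δr²) = √(87.1 + 19.6 + 11.0) = 10.8

10.8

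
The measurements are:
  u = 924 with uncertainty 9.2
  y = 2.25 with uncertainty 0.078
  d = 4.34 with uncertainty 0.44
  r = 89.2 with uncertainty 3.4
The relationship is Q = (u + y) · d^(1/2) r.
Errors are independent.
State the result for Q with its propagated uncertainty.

Let w = u + y = 926. δw = √(δu² + δy²) = √(84.6 + 0.00608) = 9.20, so δw/w = 0.00993.
Q is then a monomial in w, d, r:
δQ/Q = √((δw/w)² + (½·δd/d)² + (1·δr/r)²) = √(9.87e-05 + 0.00257 + 0.00145) = 0.0642
Q = 1.72e+05, so δQ = 0.0642 × 1.72e+05 = 11000.

(1.72 ± 0.110) × 10^5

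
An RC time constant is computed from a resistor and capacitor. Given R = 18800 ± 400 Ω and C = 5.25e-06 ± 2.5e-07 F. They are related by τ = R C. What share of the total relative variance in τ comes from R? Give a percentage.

16.6%

(δτ/τ)² = (1·δR/R)² + (1·δC/C)²
  R term: (1×0.0213)² = 0.000453
  C term: (1×0.0476)² = 0.00227
Total = 0.00272. Share from R = 0.000453/0.00272 = 0.166.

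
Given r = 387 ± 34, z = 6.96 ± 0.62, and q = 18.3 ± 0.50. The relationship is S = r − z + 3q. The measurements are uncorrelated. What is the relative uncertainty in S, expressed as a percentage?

7.83%

S is a linear combination, so absolute uncertainties add in quadrature:
  (δr)² = 1160;  (δz)² = 0.384;  (3·δq)² = 2.25
δS = √(1160) = 34.0
S = 435, so δS/S = 34.0/435 = 0.0783.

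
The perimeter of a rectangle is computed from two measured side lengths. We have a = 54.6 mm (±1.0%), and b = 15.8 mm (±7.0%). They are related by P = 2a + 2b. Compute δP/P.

For a sum/difference, combine absolute errors in quadrature:
  (2·δa)² = 1.19;  (2·δb)² = 4.89
δP = √(6.09) = 2.47 mm
P = 141 mm, so δP/P = 2.47/141 = 0.0175.

0.0175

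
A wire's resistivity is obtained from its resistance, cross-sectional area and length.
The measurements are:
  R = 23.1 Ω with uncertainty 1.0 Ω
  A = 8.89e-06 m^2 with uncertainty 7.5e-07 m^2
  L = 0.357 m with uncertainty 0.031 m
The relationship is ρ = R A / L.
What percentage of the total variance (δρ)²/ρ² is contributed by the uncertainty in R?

(δρ/ρ)² = (1·δR/R)² + (1·δA/A)² + (-1·δL/L)²
  R term: (1×0.0433)² = 0.00187
  A term: (1×0.0844)² = 0.00712
  L term: (-1×0.0868)² = 0.00754
Total = 0.0165. Share from R = 0.00187/0.0165 = 0.113.

11.3%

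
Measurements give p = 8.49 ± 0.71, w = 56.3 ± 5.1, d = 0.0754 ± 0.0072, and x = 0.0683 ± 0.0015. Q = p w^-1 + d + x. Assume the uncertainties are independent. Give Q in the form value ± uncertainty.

0.294 ± 0.0200

Let h = p·w^-1 = 0.151. δh/h = √((1·δp/p)² + (-1·δw/w)²) = √(0.00699 + 0.00821) = 0.123, so δh = 0.0186.
Q = h + d + x: δQ = √(δh² + δd² + δx²) = √(0.000346 + 5.18e-05 + 2.25e-06) = 0.0200
Q = 0.294.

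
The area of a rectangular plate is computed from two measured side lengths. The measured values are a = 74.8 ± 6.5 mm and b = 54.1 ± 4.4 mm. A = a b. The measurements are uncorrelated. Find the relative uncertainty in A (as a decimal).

For a monomial A ∝ a, b, fractional errors add in quadrature:
  (1·δa/a)² = (1×0.0869)² = 0.00755;  (1·δb/b)² = (1×0.0813)² = 0.00661
δA/A = √(0.0142) = 0.119

0.119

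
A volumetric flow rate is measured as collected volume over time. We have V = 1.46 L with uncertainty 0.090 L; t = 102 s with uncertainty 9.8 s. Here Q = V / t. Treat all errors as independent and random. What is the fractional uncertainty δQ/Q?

0.114

Products/powers → add relative errors in quadrature, weighted by exponent:
  (1·δV/V)² = (1×0.0616)² = 0.00380;  (-1·δt/t)² = (-1×0.0961)² = 0.00923
δQ/Q = √(0.0130) = 0.114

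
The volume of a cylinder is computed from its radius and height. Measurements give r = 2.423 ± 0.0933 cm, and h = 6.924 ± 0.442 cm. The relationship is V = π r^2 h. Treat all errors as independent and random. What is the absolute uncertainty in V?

12.8 cm^3

V is a product of powers, so relative uncertainties combine in quadrature:
  (2·δr/r)² = (2×0.0385)² = 0.00593;  (1·δh/h)² = (1×0.0638)² = 0.00408
δV/V = √(0.0100) = 0.100
V = 127.7 cm^3, so δV = 0.100 × 127.7 = 12.8 cm^3.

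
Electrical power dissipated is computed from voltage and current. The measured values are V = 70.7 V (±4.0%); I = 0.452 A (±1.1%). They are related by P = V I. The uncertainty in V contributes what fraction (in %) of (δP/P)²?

93.0%

(δP/P)² = (1·δV/V)² + (1·δI/I)²
  V term: (1×0.0400)² = 0.00160
  I term: (1×0.0110)² = 0.000121
Total = 0.00172. Share from V = 0.00160/0.00172 = 0.930.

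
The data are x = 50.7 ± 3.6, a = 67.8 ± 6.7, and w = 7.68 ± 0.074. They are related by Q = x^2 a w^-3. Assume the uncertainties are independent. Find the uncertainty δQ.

Q is a product of powers, so relative uncertainties combine in quadrature:
  (2·δx/x)² = (2×0.0710)² = 0.0202;  (1·δa/a)² = (1×0.0988)² = 0.00977;  (-3·δw/w)² = (-3×0.00964)² = 0.000836
δQ/Q = √(0.0308) = 0.175
Q = 385, so δQ = 0.175 × 385 = 67.5.

67.5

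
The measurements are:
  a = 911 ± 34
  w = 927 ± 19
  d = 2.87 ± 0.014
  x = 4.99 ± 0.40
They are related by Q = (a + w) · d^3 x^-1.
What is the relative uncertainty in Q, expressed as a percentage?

8.42%

Let u = a + w = 1840. δu = √(δa² + δw²) = √(1160 + 361) = 38.9, so δu/u = 0.0212.
Q is then a monomial in u, d, x:
δQ/Q = √((δu/u)² + (3·δd/d)² + (-1·δx/x)²) = √(0.000449 + 0.000214 + 0.00643) = 0.0842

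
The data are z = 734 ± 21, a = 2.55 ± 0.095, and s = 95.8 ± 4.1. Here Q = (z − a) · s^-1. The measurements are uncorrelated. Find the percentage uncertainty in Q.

5.15%

Let u = z − a = 731. δu = √(δz² + δa²) = √(441 + 0.00903) = 21.0, so δu/u = 0.0287.
Q is then a monomial in u, s:
δQ/Q = √((δu/u)² + (-1·δs/s)²) = √(0.000824 + 0.00183) = 0.0515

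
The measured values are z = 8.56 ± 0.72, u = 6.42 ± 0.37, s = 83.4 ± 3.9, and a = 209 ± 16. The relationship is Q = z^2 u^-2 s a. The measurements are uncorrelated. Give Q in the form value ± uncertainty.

Each factor contributes (exponent × relative error)² to (δQ/Q)²:
  (2·δz/z)² = (2×0.0841)² = 0.0283;  (-2·δu/u)² = (-2×0.0576)² = 0.0133;  (1·δs/s)² = (1×0.0468)² = 0.00219;  (1·δa/a)² = (1×0.0766)² = 0.00586
δQ/Q = √(0.0496) = 0.223
Q = 31000, so δQ = 0.223 × 31000 = 6900.

31000 ± 6900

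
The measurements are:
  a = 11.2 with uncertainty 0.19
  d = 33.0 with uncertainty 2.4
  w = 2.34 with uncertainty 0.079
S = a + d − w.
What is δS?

S is a linear combination, so absolute uncertainties add in quadrature:
  (δa)² = 0.0361;  (δd)² = 5.76;  (δw)² = 0.00624
δS = √(5.80) = 2.41

2.41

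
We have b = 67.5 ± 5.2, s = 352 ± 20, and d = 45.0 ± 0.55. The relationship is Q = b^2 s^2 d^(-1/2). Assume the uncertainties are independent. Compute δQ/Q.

0.192

Since Q is a product/quotient, work with relative uncertainties:
  (2·δb/b)² = (2×0.0770)² = 0.0237;  (2·δs/s)² = (2×0.0568)² = 0.0129;  (−½·δd/d)² = (-0.5×0.0122)² = 3.73e-05
δQ/Q = √(0.0367) = 0.192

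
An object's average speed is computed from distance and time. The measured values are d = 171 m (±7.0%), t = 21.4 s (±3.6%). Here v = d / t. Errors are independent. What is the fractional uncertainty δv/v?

Each factor contributes (exponent × relative error)² to (δv/v)²:
  (1·δd/d)² = (1×0.0700)² = 0.00490;  (-1·δt/t)² = (-1×0.0360)² = 0.00130
δv/v = √(0.00620) = 0.0787

0.0787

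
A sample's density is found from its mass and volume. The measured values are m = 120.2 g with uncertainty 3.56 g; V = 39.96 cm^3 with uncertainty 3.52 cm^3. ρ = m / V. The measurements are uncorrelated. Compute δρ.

0.280 g/cm^3

Relative error in a monomial: (δρ/ρ)² = Σ (nᵢ · δxᵢ/xᵢ)².
  (1·δm/m)² = (1×0.0296)² = 0.000877;  (-1·δV/V)² = (-1×0.0881)² = 0.00776
δρ/ρ = √(0.00864) = 0.0929
ρ = 3.008 g/cm^3, so δρ = 0.0929 × 3.008 = 0.280 g/cm^3.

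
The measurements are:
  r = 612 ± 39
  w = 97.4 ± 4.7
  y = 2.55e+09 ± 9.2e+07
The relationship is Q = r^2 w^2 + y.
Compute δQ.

Let p = r^2·w^2 = 3.55e+09. δp/p = √((2·δr/r)² + (2·δw/w)²) = √(0.0162 + 0.00931) = 0.160, so δp = 5.68e+08.
Q = p + y: δQ = √(δp² + δy²) = √(3.23e+17 + 8.46e+15) = 5.75e+08

5.75e+08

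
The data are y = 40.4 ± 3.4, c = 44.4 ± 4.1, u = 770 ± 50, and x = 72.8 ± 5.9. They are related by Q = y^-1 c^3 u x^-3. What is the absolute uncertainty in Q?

Relative error in a monomial: (δQ/Q)² = Σ (nᵢ · δxᵢ/xᵢ)².
  (-1·δy/y)² = (-1×0.0842)² = 0.00708;  (3·δc/c)² = (3×0.0923)² = 0.0767;  (1·δu/u)² = (1×0.0649)² = 0.00422;  (-3·δx/x)² = (-3×0.0810)² = 0.0591
δQ/Q = √(0.147) = 0.384
Q = 4.32, so δQ = 0.384 × 4.32 = 1.66.

1.66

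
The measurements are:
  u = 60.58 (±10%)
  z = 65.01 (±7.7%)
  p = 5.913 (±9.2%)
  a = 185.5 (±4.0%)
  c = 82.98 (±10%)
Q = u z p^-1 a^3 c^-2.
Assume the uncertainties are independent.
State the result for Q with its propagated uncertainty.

Since Q is a product/quotient, work with relative uncertainties:
  (1·δu/u)² = (1×0.100)² = 0.0100;  (1·δz/z)² = (1×0.0770)² = 0.00593;  (-1·δp/p)² = (-1×0.0920)² = 0.00846;  (3·δa/a)² = (3×0.0400)² = 0.0144;  (-2·δc/c)² = (-2×0.100)² = 0.0400
δQ/Q = √(0.0788) = 0.281
Q = 617400, so δQ = 0.281 × 617400 = 1.73e+05.

(6.174 ± 1.73) × 10^5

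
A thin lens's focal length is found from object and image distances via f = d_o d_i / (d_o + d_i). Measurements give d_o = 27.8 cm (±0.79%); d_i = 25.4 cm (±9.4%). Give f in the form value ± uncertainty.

13.3 ± 0.654 cm

∂f/∂d_o = (d_i/(d_o+d_i))² = 0.228;  ∂f/∂d_i = (d_o/(d_o+d_i))² = 0.273
δf = √((∂f/∂d_o · δd_o)² + (∂f/∂d_i · δd_i)²) = √(0.00251 + 0.425) = 0.654 cm
f = 13.3 cm.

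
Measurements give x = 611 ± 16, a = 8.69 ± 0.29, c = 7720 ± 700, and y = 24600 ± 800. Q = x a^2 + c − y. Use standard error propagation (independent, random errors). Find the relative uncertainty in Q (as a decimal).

0.119

Let p = x·a^2 = 46100. δp/p = √((1·δx/x)² + (2·δa/a)²) = √(0.000686 + 0.00445) = 0.0717, so δp = 3310.
Q = p + c − y: δQ = √(δp² + δc² + δy²) = √(1.09e+07 + 4.9e+05 + 6.4e+05) = 3470
Q = 29300, so δQ/Q = 3470/29300 = 0.119.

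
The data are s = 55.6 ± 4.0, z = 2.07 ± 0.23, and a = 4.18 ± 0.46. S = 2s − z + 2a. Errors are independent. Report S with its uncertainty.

117 ± 8.06

Each term contributes (cᵢ δxᵢ)² to (δS)²:
  (2·δs)² = 64.0;  (δz)² = 0.0529;  (2·δa)² = 0.846
δS = √(64.9) = 8.06
S = 117.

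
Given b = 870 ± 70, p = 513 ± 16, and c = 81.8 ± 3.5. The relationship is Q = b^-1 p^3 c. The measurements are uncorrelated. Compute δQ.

Q is a product of powers, so relative uncertainties combine in quadrature:
  (-1·δb/b)² = (-1×0.0805)² = 0.00647;  (3·δp/p)² = (3×0.0312)² = 0.00875;  (1·δc/c)² = (1×0.0428)² = 0.00183
δQ/Q = √(0.0171) = 0.131
Q = 1.27e+07, so δQ = 0.131 × 1.27e+07 = 1.66e+06.

1.66e+06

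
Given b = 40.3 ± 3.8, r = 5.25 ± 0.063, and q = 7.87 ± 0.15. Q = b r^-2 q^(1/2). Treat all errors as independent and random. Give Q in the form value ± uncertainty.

Q is a product of powers, so relative uncertainties combine in quadrature:
  (1·δb/b)² = (1×0.0943)² = 0.00889;  (-2·δr/r)² = (-2×0.0120)² = 0.000576;  (½·δq/q)² = (0.5×0.0191)² = 9.08e-05
δQ/Q = √(0.00956) = 0.0978
Q = 4.10, so δQ = 0.0978 × 4.10 = 0.401.

4.10 ± 0.401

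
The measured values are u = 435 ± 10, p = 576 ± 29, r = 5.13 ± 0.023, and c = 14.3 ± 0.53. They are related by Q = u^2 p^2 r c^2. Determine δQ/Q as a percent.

Each factor contributes (exponent × relative error)² to (δQ/Q)²:
  (2·δu/u)² = (2×0.0230)² = 0.00211;  (2·δp/p)² = (2×0.0503)² = 0.0101;  (1·δr/r)² = (1×0.00448)² = 2.01e-05;  (2·δc/c)² = (2×0.0371)² = 0.00549
δQ/Q = √(0.0178) = 0.133

13.3%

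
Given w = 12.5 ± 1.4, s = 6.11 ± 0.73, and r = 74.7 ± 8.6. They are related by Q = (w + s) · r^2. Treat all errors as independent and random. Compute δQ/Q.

Let u = w + s = 18.6. δu = √(δw² + δs²) = √(1.96 + 0.533) = 1.58, so δu/u = 0.0848.
Q is then a monomial in u, r:
δQ/Q = √((δu/u)² + (2·δr/r)²) = √(0.00720 + 0.0530) = 0.245

0.245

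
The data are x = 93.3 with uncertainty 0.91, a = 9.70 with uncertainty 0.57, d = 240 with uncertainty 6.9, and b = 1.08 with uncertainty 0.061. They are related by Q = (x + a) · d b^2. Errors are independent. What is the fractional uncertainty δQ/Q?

Let u = x + a = 103. δu = √(δx² + δa²) = √(0.828 + 0.325) = 1.07, so δu/u = 0.0104.
Q is then a monomial in u, d, b:
δQ/Q = √((δu/u)² + (1·δd/d)² + (2·δb/b)²) = √(0.000109 + 0.000827 + 0.0128) = 0.117

0.117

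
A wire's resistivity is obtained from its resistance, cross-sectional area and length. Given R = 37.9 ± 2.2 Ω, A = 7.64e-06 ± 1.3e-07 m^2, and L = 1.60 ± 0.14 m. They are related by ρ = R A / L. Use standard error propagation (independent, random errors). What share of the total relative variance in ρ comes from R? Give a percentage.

(δρ/ρ)² = (1·δR/R)² + (1·δA/A)² + (-1·δL/L)²
  R term: (1×0.0580)² = 0.00337
  A term: (1×0.0170)² = 0.000290
  L term: (-1×0.0875)² = 0.00766
Total = 0.0113. Share from R = 0.00337/0.0113 = 0.298.

29.8%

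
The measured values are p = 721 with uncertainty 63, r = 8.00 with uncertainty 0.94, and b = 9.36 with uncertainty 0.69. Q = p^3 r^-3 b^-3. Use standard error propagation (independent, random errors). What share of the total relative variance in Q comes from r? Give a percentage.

(δQ/Q)² = (3·δp/p)² + (-3·δr/r)² + (-3·δb/b)²
  p term: (3×0.0874)² = 0.0687
  r term: (-3×0.117)² = 0.124
  b term: (-3×0.0737)² = 0.0489
Total = 0.242. Share from r = 0.124/0.242 = 0.514.

51.4%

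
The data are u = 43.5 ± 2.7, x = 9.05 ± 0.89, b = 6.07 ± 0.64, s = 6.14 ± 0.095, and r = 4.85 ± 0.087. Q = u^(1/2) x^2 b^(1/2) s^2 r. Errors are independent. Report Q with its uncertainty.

For a monomial Q ∝ u^(1/2), x^2, b^(1/2), s^2, r, fractional errors add in quadrature:
  (½·δu/u)² = (0.5×0.0621)² = 0.000963;  (2·δx/x)² = (2×0.0983)² = 0.0387;  (½·δb/b)² = (0.5×0.105)² = 0.00278;  (2·δs/s)² = (2×0.0155)² = 0.000958;  (1·δr/r)² = (1×0.0179)² = 0.000322
δQ/Q = √(0.0437) = 0.209
Q = 2.43e+05, so δQ = 0.209 × 2.43e+05 = 50900.

(2.43 ± 0.509) × 10^5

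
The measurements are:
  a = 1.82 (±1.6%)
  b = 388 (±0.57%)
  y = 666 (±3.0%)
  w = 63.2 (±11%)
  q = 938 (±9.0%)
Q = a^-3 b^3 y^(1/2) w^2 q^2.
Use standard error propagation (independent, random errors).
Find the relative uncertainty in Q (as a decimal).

0.289

For a monomial Q ∝ a^-3, b^3, y^(1/2), w^2, q^2, fractional errors add in quadrature:
  (-3·δa/a)² = (-3×0.0160)² = 0.00230;  (3·δb/b)² = (3×0.00570)² = 0.000292;  (½·δy/y)² = (0.5×0.0300)² = 0.000225;  (2·δw/w)² = (2×0.110)² = 0.0484;  (2·δq/q)² = (2×0.0900)² = 0.0324
δQ/Q = √(0.0836) = 0.289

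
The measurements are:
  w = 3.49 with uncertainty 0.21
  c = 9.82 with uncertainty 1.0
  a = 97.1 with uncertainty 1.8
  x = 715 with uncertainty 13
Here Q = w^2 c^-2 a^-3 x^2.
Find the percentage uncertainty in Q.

24.6%

Since Q is a product/quotient, work with relative uncertainties:
  (2·δw/w)² = (2×0.0602)² = 0.0145;  (-2·δc/c)² = (-2×0.102)² = 0.0415;  (-3·δa/a)² = (-3×0.0185)² = 0.00309;  (2·δx/x)² = (2×0.0182)² = 0.00132
δQ/Q = √(0.0604) = 0.246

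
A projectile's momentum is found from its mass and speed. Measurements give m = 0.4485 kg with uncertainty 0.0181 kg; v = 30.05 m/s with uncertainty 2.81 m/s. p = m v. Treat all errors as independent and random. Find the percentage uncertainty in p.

10.2%

Products/powers → add relative errors in quadrature, weighted by exponent:
  (1·δm/m)² = (1×0.0404)² = 0.00163;  (1·δv/v)² = (1×0.0935)² = 0.00874
δp/p = √(0.0104) = 0.102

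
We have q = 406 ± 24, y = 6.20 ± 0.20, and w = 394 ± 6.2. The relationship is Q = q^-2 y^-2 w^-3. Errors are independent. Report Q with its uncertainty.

Each factor contributes (exponent × relative error)² to (δQ/Q)²:
  (-2·δq/q)² = (-2×0.0591)² = 0.0140;  (-2·δy/y)² = (-2×0.0323)² = 0.00416;  (-3·δw/w)² = (-3×0.0157)² = 0.00223
δQ/Q = √(0.0204) = 0.143
Q = 2.58e-15, so δQ = 0.143 × 2.58e-15 = 3.68e-16.

(2.58 ± 0.368) × 10^-15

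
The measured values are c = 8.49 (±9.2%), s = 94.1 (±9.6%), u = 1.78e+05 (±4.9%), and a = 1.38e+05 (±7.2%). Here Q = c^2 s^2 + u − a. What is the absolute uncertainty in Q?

1.7e+05

Let p = c^2·s^2 = 6.38e+05. δp/p = √((2·δc/c)² + (2·δs/s)²) = √(0.0339 + 0.0369) = 0.266, so δp = 1.7e+05.
Q = p + u − a: δQ = √(δp² + δu² + δa²) = √(2.88e+10 + 7.61e+07 + 9.87e+07) = 1.7e+05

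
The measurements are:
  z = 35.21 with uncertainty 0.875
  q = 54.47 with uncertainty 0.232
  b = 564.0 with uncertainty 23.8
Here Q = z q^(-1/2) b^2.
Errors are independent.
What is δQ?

1.34e+05

Each factor contributes (exponent × relative error)² to (δQ/Q)²:
  (1·δz/z)² = (1×0.0249)² = 0.000618;  (−½·δq/q)² = (-0.5×0.00426)² = 4.54e-06;  (2·δb/b)² = (2×0.0422)² = 0.00712
δQ/Q = √(0.00774) = 0.0880
Q = 1.518e+06, so δQ = 0.0880 × 1.518e+06 = 1.34e+05.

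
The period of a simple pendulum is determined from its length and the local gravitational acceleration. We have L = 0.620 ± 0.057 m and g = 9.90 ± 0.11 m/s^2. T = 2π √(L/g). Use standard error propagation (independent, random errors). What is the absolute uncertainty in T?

0.0728 s

Since T is a product/quotient, work with relative uncertainties:
  (½·δL/L)² = (0.5×0.0919)² = 0.00211;  (−½·δg/g)² = (-0.5×0.0111)² = 3.09e-05
δT/T = √(0.00214) = 0.0463
T = 1.57 s, so δT = 0.0463 × 1.57 = 0.0728 s.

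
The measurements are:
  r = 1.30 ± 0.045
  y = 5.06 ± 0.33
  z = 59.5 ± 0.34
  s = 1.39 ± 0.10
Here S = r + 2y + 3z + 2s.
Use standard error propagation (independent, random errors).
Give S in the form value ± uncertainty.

193 ± 1.23

Each term contributes (cᵢ δxᵢ)² to (δS)²:
  (δr)² = 0.00202;  (2·δy)² = 0.436;  (3·δz)² = 1.04;  (2·δs)² = 0.0400
δS = √(1.52) = 1.23
S = 193.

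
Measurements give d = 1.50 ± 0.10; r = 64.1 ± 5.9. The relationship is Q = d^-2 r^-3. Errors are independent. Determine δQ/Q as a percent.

Since Q is a product/quotient, work with relative uncertainties:
  (-2·δd/d)² = (-2×0.0667)² = 0.0178;  (-3·δr/r)² = (-3×0.0920)² = 0.0762
δQ/Q = √(0.0940) = 0.307

30.7%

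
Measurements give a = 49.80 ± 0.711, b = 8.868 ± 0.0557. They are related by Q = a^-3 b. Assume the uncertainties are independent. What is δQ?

3.11e-06

Relative error in a monomial: (δQ/Q)² = Σ (nᵢ · δxᵢ/xᵢ)².
  (-3·δa/a)² = (-3×0.0143)² = 0.00183;  (1·δb/b)² = (1×0.00628)² = 3.95e-05
δQ/Q = √(0.00187) = 0.0433
Q = 7.18e-05, so δQ = 0.0433 × 7.18e-05 = 3.11e-06.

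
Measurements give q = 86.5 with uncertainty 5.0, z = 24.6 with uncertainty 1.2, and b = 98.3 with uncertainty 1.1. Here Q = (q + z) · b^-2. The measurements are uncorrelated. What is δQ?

Let u = q + z = 111. δu = √(δq² + δz²) = √(25.0 + 1.44) = 5.14, so δu/u = 0.0463.
Q is then a monomial in u, b:
δQ/Q = √((δu/u)² + (-2·δb/b)²) = √(0.00214 + 0.000501) = 0.0514
Q = 0.0115, so δQ = 0.0514 × 0.0115 = 0.000591.

0.000591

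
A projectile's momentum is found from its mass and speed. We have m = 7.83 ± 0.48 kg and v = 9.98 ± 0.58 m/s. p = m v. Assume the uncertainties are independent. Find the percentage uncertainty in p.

p is a product of powers, so relative uncertainties combine in quadrature:
  (1·δm/m)² = (1×0.0613)² = 0.00376;  (1·δv/v)² = (1×0.0581)² = 0.00338
δp/p = √(0.00714) = 0.0845

8.45%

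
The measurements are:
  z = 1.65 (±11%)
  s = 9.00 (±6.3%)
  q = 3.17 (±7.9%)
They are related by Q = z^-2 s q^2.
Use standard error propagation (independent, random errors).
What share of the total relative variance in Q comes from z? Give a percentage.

62.6%

(δQ/Q)² = (-2·δz/z)² + (1·δs/s)² + (2·δq/q)²
  z term: (-2×0.110)² = 0.0484
  s term: (1×0.0630)² = 0.00397
  q term: (2×0.0790)² = 0.0250
Total = 0.0773. Share from z = 0.0484/0.0773 = 0.626.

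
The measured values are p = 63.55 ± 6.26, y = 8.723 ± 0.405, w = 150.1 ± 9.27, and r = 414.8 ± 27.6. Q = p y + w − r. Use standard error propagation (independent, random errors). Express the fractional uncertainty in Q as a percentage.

23.1%

Let h = p·y = 554.3. δh/h = √((1·δp/p)² + (1·δy/y)²) = √(0.00970 + 0.00216) = 0.109, so δh = 60.4.
Q = h + w − r: δQ = √(δh² + δw² + δr²) = √(3640 + 85.9 + 762) = 67.0
Q = 289.6, so δQ/Q = 67.0/289.6 = 0.231.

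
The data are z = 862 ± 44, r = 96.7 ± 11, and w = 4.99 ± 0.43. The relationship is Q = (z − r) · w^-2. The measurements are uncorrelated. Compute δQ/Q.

0.182

Let u = z − r = 765. δu = √(δz² + δr²) = √(1940 + 121) = 45.4, so δu/u = 0.0593.
Q is then a monomial in u, w:
δQ/Q = √((δu/u)² + (-2·δw/w)²) = √(0.00351 + 0.0297) = 0.182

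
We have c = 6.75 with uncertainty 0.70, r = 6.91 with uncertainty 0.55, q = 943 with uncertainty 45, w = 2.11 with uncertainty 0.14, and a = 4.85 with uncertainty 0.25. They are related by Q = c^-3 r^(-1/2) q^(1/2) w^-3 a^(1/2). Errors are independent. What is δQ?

For a monomial Q ∝ c^-3, r^(-1/2), q^(1/2), w^-3, a^(1/2), fractional errors add in quadrature:
  (-3·δc/c)² = (-3×0.104)² = 0.0968;  (−½·δr/r)² = (-0.5×0.0796)² = 0.00158;  (½·δq/q)² = (0.5×0.0477)² = 0.000569;  (-3·δw/w)² = (-3×0.0664)² = 0.0396;  (½·δa/a)² = (0.5×0.0515)² = 0.000664
δQ/Q = √(0.139) = 0.373
Q = 0.00890, so δQ = 0.373 × 0.00890 = 0.00332.

0.00332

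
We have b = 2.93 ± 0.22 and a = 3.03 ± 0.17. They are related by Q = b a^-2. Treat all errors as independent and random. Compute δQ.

Since Q is a product/quotient, work with relative uncertainties:
  (1·δb/b)² = (1×0.0751)² = 0.00564;  (-2·δa/a)² = (-2×0.0561)² = 0.0126
δQ/Q = √(0.0182) = 0.135
Q = 0.319, so δQ = 0.135 × 0.319 = 0.0431.

0.0431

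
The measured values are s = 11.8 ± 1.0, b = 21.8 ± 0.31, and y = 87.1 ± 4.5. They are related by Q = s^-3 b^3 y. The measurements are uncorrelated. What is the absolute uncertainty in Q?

144

For a monomial Q ∝ s^-3, b^3, y, fractional errors add in quadrature:
  (-3·δs/s)² = (-3×0.0847)² = 0.0646;  (3·δb/b)² = (3×0.0142)² = 0.00182;  (1·δy/y)² = (1×0.0517)² = 0.00267
δQ/Q = √(0.0691) = 0.263
Q = 549, so δQ = 0.263 × 549 = 144.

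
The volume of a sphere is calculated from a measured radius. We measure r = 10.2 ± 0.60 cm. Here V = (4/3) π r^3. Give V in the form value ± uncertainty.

V ∝ r^3, so δV/V = |3| · δr/r = 3 × 0.0588 = 0.176.
V = 4450 cm^3, so δV = 0.176 × 4450 = 784 cm^3.

4450 ± 784 cm^3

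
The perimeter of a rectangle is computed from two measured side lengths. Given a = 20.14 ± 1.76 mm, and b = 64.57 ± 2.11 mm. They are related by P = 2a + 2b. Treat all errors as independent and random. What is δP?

5.50 mm

Sums and differences: (δP)² = Σ (cᵢ δxᵢ)².
  (2·δa)² = 12.4;  (2·δb)² = 17.8
δP = √(30.2) = 5.50 mm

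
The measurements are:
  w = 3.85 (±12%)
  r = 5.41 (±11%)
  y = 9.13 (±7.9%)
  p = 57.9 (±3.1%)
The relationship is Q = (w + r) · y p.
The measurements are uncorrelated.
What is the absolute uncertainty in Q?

Let u = w + r = 9.26. δu = √(δw² + δr²) = √(0.213 + 0.354) = 0.753, so δu/u = 0.0814.
Q is then a monomial in u, y, p:
δQ/Q = √((δu/u)² + (1·δy/y)² + (1·δp/p)²) = √(0.00662 + 0.00624 + 0.000961) = 0.118
Q = 4900, so δQ = 0.118 × 4900 = 575.

575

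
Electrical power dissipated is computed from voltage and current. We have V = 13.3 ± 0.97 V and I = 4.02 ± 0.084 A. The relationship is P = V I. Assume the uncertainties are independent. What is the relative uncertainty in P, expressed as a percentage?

Each factor contributes (exponent × relative error)² to (δP/P)²:
  (1·δV/V)² = (1×0.0729)² = 0.00532;  (1·δI/I)² = (1×0.0209)² = 0.000437
δP/P = √(0.00576) = 0.0759

7.59%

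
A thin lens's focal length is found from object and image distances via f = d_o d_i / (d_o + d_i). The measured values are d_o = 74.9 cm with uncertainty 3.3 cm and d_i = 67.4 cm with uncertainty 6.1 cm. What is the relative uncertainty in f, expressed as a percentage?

5.20%

∂f/∂d_o = (d_i/(d_o+d_i))² = 0.224;  ∂f/∂d_i = (d_o/(d_o+d_i))² = 0.277
δf = √((∂f/∂d_o · δd_o)² + (∂f/∂d_i · δd_i)²) = √(0.548 + 2.86) = 1.85 cm
f = 35.5 cm, so δf/f = 1.85/35.5 = 0.0520.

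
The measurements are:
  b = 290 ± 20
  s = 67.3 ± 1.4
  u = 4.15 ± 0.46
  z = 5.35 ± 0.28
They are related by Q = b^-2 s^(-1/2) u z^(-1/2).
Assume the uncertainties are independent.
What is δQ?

For a monomial Q ∝ b^-2, s^(-1/2), u, z^(-1/2), fractional errors add in quadrature:
  (-2·δb/b)² = (-2×0.0690)² = 0.0190;  (−½·δs/s)² = (-0.5×0.0208)² = 0.000108;  (1·δu/u)² = (1×0.111)² = 0.0123;  (−½·δz/z)² = (-0.5×0.0523)² = 0.000685
δQ/Q = √(0.0321) = 0.179
Q = 2.6e-06, so δQ = 0.179 × 2.6e-06 = 4.66e-07.

4.66e-07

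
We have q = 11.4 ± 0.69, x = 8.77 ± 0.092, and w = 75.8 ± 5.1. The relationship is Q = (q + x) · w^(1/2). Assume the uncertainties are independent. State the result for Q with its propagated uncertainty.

Let u = q + x = 20.2. δu = √(δq² + δx²) = √(0.476 + 0.00846) = 0.696, so δu/u = 0.0345.
Q is then a monomial in u, w:
δQ/Q = √((δu/u)² + (½·δw/w)²) = √(0.00119 + 0.00113) = 0.0482
Q = 176, so δQ = 0.0482 × 176 = 8.46.

176 ± 8.46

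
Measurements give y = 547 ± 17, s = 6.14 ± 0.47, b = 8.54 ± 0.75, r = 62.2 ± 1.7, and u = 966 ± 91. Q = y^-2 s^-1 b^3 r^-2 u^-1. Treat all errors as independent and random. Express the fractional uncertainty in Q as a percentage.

Products/powers → add relative errors in quadrature, weighted by exponent:
  (-2·δy/y)² = (-2×0.0311)² = 0.00386;  (-1·δs/s)² = (-1×0.0765)² = 0.00586;  (3·δb/b)² = (3×0.0878)² = 0.0694;  (-2·δr/r)² = (-2×0.0273)² = 0.00299;  (-1·δu/u)² = (-1×0.0942)² = 0.00887
δQ/Q = √(0.0910) = 0.302

30.2%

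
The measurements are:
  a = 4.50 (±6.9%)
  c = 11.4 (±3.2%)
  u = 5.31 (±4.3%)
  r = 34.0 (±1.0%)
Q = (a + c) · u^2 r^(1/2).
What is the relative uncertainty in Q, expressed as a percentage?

9.13%

Let w = a + c = 15.9. δw = √(δa² + δc²) = √(0.0964 + 0.133) = 0.479, so δw/w = 0.0301.
Q is then a monomial in w, u, r:
δQ/Q = √((δw/w)² + (2·δu/u)² + (½·δr/r)²) = √(0.000908 + 0.00740 + 2.5e-05) = 0.0913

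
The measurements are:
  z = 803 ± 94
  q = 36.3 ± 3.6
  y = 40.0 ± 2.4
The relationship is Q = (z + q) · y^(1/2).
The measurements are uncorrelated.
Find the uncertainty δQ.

616

Let u = z + q = 839. δu = √(δz² + δq²) = √(8840 + 13.0) = 94.1, so δu/u = 0.112.
Q is then a monomial in u, y:
δQ/Q = √((δu/u)² + (½·δy/y)²) = √(0.0126 + 0.000900) = 0.116
Q = 5310, so δQ = 0.116 × 5310 = 616.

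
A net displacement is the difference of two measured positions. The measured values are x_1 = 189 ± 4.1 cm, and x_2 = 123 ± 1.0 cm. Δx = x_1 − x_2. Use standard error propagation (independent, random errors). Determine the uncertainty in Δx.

Sums and differences: (δΔx)² = Σ (cᵢ δxᵢ)².
  (δx_1)² = 16.8;  (δx_2)² = 1.00
δΔx = √(17.8) = 4.22 cm

4.22 cm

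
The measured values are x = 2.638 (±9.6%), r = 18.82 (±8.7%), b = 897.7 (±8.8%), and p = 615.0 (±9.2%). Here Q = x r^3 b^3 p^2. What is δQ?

For a monomial Q ∝ x, r^3, b^3, p^2, fractional errors add in quadrature:
  (1·δx/x)² = (1×0.0960)² = 0.00922;  (3·δr/r)² = (3×0.0870)² = 0.0681;  (3·δb/b)² = (3×0.0880)² = 0.0697;  (2·δp/p)² = (2×0.0920)² = 0.0339
δQ/Q = √(0.181) = 0.425
Q = 4.811e+18, so δQ = 0.425 × 4.811e+18 = 2.05e+18.

2.05e+18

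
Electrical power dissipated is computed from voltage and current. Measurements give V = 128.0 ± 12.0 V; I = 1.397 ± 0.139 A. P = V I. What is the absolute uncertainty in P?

Relative error in a monomial: (δP/P)² = Σ (nᵢ · δxᵢ/xᵢ)².
  (1·δV/V)² = (1×0.0938)² = 0.00879;  (1·δI/I)² = (1×0.0995)² = 0.00990
δP/P = √(0.0187) = 0.137
P = 178.8 W, so δP = 0.137 × 178.8 = 24.4 W.

24.4 W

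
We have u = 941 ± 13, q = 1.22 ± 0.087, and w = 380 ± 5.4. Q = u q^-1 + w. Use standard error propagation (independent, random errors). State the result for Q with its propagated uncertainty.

1150 ± 56.3

Let p = u·q^-1 = 771. δp/p = √((1·δu/u)² + (-1·δq/q)²) = √(0.000191 + 0.00509) = 0.0726, so δp = 56.0.
Q = p + w: δQ = √(δp² + δw²) = √(3140 + 29.2) = 56.3
Q = 1150.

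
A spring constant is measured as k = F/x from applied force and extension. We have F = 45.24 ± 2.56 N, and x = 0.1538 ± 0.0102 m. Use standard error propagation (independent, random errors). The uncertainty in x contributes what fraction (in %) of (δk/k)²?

(δk/k)² = (1·δF/F)² + (-1·δx/x)²
  F term: (1×0.0566)² = 0.00320
  x term: (-1×0.0663)² = 0.00440
Total = 0.00760. Share from x = 0.00440/0.00760 = 0.579.

57.9%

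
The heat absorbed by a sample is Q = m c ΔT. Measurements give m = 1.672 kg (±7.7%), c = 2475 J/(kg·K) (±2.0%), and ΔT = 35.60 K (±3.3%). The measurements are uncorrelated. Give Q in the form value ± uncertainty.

Relative error in a monomial: (δQ/Q)² = Σ (nᵢ · δxᵢ/xᵢ)².
  (1·δm/m)² = (1×0.0770)² = 0.00593;  (1·δc/c)² = (1×0.0200)² = 0.000400;  (1·δΔT/ΔT)² = (1×0.0330)² = 0.00109
δQ/Q = √(0.00742) = 0.0861
Q = 147300 J, so δQ = 0.0861 × 147300 = 12700 J.

147300 ± 12700 J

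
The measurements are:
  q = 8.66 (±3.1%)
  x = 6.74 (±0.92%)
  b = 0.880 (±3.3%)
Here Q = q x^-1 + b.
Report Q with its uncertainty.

2.16 ± 0.0507

Let p = q·x^-1 = 1.28. δp/p = √((1·δq/q)² + (-1·δx/x)²) = √(0.000961 + 8.46e-05) = 0.0323, so δp = 0.0415.
Q = p + b: δQ = √(δp² + δb²) = √(0.00173 + 0.000843) = 0.0507
Q = 2.16.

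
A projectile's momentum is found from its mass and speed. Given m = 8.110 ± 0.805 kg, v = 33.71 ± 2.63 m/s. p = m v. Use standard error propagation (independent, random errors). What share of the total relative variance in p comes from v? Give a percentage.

38.2%

(δp/p)² = (1·δm/m)² + (1·δv/v)²
  m term: (1×0.0993)² = 0.00985
  v term: (1×0.0780)² = 0.00609
Total = 0.0159. Share from v = 0.00609/0.0159 = 0.382.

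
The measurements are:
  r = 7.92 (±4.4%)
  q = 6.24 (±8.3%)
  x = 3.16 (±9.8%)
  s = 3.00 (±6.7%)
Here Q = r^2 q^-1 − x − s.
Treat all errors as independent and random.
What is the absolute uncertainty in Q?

Let p = r^2·q^-1 = 10.1. δp/p = √((2·δr/r)² + (-1·δq/q)²) = √(0.00774 + 0.00689) = 0.121, so δp = 1.22.
Q = p − x − s: δQ = √(δp² + δx² + δs²) = √(1.48 + 0.0959 + 0.0404) = 1.27

1.27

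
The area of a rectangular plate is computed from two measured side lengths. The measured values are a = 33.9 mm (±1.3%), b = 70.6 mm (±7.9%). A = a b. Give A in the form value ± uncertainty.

2390 ± 192 mm^2

Each factor contributes (exponent × relative error)² to (δA/A)²:
  (1·δa/a)² = (1×0.0130)² = 0.000169;  (1·δb/b)² = (1×0.0790)² = 0.00624
δA/A = √(0.00641) = 0.0801
A = 2390 mm^2, so δA = 0.0801 × 2390 = 192 mm^2.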